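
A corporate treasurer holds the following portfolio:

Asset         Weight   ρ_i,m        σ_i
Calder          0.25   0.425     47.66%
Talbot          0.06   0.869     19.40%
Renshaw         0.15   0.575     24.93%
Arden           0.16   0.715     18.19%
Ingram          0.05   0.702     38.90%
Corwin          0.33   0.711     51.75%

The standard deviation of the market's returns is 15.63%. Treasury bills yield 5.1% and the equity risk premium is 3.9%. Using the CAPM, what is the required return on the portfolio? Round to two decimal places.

β_Calder = 0.425 × 47.66% / 15.63% = 1.2959
β_Talbot = 0.869 × 19.40% / 15.63% = 1.0786
β_Renshaw = 0.575 × 24.93% / 15.63% = 0.9171
β_Arden = 0.715 × 18.19% / 15.63% = 0.8321
β_Ingram = 0.702 × 38.90% / 15.63% = 1.7471
β_Corwin = 0.711 × 51.75% / 15.63% = 2.3541
β_P = Σ w_i β_i = 0.25×1.2959 + 0.06×1.0786 + 0.15×0.9171 + 0.16×0.8321 + 0.05×1.7471 + 0.33×2.3541 = 1.5236
E(R_P) = R_f + β_P × MRP = 5.1% + 1.5236 × 3.9% = 11.04%

11.04%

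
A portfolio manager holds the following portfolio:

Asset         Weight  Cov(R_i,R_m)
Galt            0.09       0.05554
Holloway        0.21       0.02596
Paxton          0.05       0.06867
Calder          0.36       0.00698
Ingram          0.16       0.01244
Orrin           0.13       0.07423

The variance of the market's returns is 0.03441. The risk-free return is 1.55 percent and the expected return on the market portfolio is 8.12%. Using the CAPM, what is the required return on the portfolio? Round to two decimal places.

β_Galt = 0.05554 / 0.03441 = 1.6141
β_Holloway = 0.02596 / 0.03441 = 0.7544
β_Paxton = 0.06867 / 0.03441 = 1.9956
β_Calder = 0.00698 / 0.03441 = 0.2028
β_Ingram = 0.01244 / 0.03441 = 0.3615
β_Orrin = 0.07423 / 0.03441 = 2.1572
β_P = Σ w_i β_i = 0.09×1.6141 + 0.21×0.7544 + 0.05×1.9956 + 0.36×0.2028 + 0.16×0.3615 + 0.13×2.1572 = 0.8148
MRP = 8.12% − 1.55% = 6.57%
E(R_P) = R_f + β_P × MRP = 1.55% + 0.8148 × 6.57% = 6.90%

6.90%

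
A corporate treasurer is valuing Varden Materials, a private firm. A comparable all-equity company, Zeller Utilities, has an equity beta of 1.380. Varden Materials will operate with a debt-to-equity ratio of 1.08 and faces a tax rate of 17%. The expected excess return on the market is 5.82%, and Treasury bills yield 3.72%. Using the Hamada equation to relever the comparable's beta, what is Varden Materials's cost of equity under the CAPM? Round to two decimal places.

β_L = β_U × [1 + (1 − t)(D/E)] = 1.380 × [1 + (1 − 0.17) × 1.08]
    = 1.380 × [1 + 0.83 × 1.08] = 1.380 × 1.8964 = 2.6170
E(R) = R_f + β_L × MRP = 3.72% + 2.6170 × 5.82% = 18.95%

18.95%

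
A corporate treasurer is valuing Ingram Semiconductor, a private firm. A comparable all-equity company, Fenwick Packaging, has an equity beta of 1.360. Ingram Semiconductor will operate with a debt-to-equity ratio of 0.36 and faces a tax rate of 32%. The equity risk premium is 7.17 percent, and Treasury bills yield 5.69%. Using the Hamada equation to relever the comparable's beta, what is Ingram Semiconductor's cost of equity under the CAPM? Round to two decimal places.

β_L = β_U × [1 + (1 − t)(D/E)] = 1.360 × [1 + (1 − 0.32) × 0.36]
    = 1.360 × [1 + 0.68 × 0.36] = 1.360 × 1.2448 = 1.6929
E(R) = R_f + β_L × MRP = 5.69% + 1.6929 × 7.17% = 17.83%

17.83%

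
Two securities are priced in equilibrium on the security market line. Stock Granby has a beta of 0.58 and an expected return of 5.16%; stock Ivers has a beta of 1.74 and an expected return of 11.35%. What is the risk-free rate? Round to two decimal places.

2.07%

Both satisfy E(R) = R_f + β·MRP, so the slope of the SML is
MRP = (11.35% − 5.16%) / (1.74 − 0.58) = 6.19% / 1.16 = 5.3362%
R_f = E(R_Granby) − β_Granby·MRP = 5.16% − 0.58 × 5.3362% = 2.0650%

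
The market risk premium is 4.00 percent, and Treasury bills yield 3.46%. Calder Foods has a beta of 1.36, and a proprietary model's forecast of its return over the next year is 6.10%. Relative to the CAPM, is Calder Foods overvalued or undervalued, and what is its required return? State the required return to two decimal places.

Required return = R_f + β·MRP = 3.46% + 1.36 × 4.00% = 8.90%
Forecast 6.10% < required 8.90% → the stock plots below the SML → overvalued.

Overvalued; required return 8.90%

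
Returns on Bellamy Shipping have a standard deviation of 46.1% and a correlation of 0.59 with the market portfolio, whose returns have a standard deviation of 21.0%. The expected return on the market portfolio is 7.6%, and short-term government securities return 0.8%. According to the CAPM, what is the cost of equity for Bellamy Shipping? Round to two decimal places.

β = ρ × σ_i / σ_m = 0.59 × 46.1% / 21.0% = 1.2952
MRP = 7.6% − 0.8% = 6.80%
E(R) = 0.8% + 1.2952 × 6.8% = 9.61%

9.61%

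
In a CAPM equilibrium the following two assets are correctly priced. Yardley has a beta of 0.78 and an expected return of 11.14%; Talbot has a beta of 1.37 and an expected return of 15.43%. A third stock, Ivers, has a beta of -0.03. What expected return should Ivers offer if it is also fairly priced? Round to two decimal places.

MRP (SML slope) = (15.43% − 11.14%) / (1.37 − 0.78) = 4.29% / 0.59 = 7.2712%
R_f (intercept) = 11.14% − 0.78 × 7.2712% = 5.4685%
E(R_Ivers) = R_f + β × MRP = 5.4685% + -0.03 × 7.2712% = 5.25%

5.25%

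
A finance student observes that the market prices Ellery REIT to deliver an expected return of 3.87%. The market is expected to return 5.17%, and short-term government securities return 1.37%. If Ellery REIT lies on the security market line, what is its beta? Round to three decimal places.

MRP = 5.17% − 1.37% = 3.80%
β = (E(R) − R_f) / MRP = (3.87% − 1.37%) / 3.80% = 2.50% / 3.80% = 0.658

0.658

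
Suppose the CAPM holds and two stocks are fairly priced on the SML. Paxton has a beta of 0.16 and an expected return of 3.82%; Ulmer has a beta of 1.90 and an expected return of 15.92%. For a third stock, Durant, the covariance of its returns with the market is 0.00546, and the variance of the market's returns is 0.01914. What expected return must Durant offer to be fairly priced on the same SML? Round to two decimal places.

4.69%

MRP = (15.92% − 3.82%) / (1.90 − 0.16) = 6.9540%
R_f = 3.82% − 0.16 × 6.9540% = 2.7074%
β_Durant = Cov / Var(R_m) = 0.00546 / 0.01914 = 0.2853
E(R_Durant) = R_f + β × MRP = 2.7074% + 0.2853 × 6.9540% = 4.69%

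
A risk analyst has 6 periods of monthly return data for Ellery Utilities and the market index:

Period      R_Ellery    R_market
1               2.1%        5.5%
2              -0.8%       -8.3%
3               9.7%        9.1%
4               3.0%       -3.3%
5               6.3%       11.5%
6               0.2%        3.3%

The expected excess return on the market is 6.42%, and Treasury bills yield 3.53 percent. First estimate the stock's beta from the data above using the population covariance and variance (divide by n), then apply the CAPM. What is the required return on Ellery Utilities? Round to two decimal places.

6.00%

Mean R_i = (2.1 − 0.8 + 9.7 + 3.0 + 6.3 + 0.2) / 6 = 3.4167%
Mean R_m = (5.5 − 8.3 + 9.1 − 3.3 + 11.5 + 3.3) / 6 = 2.9667%
Σ(R_i − R̄_i)(R_m − R̄_m) = 108.8533  ⇒  Cov = 108.8533 / 6 = 18.1422
Σ(R_m − R̄_m)² = 283.1733  ⇒  Var(R_m) = 283.1733 / 6 = 47.1956
β = Cov / Var(R_m) = 18.1422 / 47.1956 = 0.3844
E(R) = R_f + β × MRP = 3.53% + 0.3844 × 6.42% = 6.00%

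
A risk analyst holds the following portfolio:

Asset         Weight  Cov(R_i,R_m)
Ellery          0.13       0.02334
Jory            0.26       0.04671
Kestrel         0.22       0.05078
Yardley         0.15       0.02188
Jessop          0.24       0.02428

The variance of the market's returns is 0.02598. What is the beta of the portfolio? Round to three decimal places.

1.365

β_Ellery = 0.02334 / 0.02598 = 0.8984
β_Jory = 0.04671 / 0.02598 = 1.7979
β_Kestrel = 0.05078 / 0.02598 = 1.9546
β_Yardley = 0.02188 / 0.02598 = 0.8422
β_Jessop = 0.02428 / 0.02598 = 0.9346
β_P = Σ w_i β_i = 0.13×0.8984 + 0.26×1.7979 + 0.22×1.9546 + 0.15×0.8422 + 0.24×0.9346 = 1.3649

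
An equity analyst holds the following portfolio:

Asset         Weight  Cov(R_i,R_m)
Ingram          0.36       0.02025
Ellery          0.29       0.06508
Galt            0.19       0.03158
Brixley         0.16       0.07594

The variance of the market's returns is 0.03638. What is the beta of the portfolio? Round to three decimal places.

1.218

β_Ingram = 0.02025 / 0.03638 = 0.5566
β_Ellery = 0.06508 / 0.03638 = 1.7889
β_Galt = 0.03158 / 0.03638 = 0.8681
β_Brixley = 0.07594 / 0.03638 = 2.0874
β_P = Σ w_i β_i = 0.36×0.5566 + 0.29×1.7889 + 0.19×0.8681 + 0.16×2.0874 = 1.2181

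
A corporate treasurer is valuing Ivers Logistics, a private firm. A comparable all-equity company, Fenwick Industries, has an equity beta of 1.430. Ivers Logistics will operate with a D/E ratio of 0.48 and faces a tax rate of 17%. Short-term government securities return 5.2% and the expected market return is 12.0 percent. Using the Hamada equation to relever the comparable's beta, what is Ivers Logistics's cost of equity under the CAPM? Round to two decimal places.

18.80%

β_L = β_U × [1 + (1 − t)(D/E)] = 1.430 × [1 + (1 − 0.17) × 0.48]
    = 1.430 × [1 + 0.83 × 0.48] = 1.430 × 1.3984 = 1.9997
MRP = 12.0% − 5.2% = 6.80%
E(R) = R_f + β_L × MRP = 5.2% + 1.9997 × 6.8% = 18.80%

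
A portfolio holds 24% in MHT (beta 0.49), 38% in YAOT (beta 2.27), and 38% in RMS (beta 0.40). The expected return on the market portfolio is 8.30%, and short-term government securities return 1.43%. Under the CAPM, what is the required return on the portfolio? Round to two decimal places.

9.21%

β_P = Σ w_i β_i = 0.24×0.49 + 0.38×2.27 + 0.38×0.40 = 1.1322
MRP = 8.30% − 1.43% = 6.87%
E(R_P) = R_f + β_P × MRP = 1.43% + 1.1322 × 6.87% = 9.21%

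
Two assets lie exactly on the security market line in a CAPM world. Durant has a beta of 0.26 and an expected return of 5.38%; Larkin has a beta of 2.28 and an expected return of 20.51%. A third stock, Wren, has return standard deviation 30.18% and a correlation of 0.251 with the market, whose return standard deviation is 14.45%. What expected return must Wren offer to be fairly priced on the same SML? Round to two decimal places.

MRP = (20.51% − 5.38%) / (2.28 − 0.26) = 7.4901%
R_f = 5.38% − 0.26 × 7.4901% = 3.4326%
β_Wren = ρ·σ_i/σ_m = 0.251 × 30.18 / 14.45 = 0.5242
E(R_Wren) = R_f + β × MRP = 3.4326% + 0.5242 × 7.4901% = 7.36%

7.36%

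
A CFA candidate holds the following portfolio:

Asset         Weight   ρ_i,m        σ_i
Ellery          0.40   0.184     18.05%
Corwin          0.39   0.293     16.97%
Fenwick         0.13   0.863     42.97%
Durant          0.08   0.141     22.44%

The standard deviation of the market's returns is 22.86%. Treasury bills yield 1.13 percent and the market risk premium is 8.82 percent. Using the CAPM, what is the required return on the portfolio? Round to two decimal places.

β_Ellery = 0.184 × 18.05% / 22.86% = 0.1453
β_Corwin = 0.293 × 16.97% / 22.86% = 0.2175
β_Fenwick = 0.863 × 42.97% / 22.86% = 1.6222
β_Durant = 0.141 × 22.44% / 22.86% = 0.1384
β_P = Σ w_i β_i = 0.40×0.1453 + 0.39×0.2175 + 0.13×1.6222 + 0.08×0.1384 = 0.3649
E(R_P) = R_f + β_P × MRP = 1.13% + 0.3649 × 8.82% = 4.35%

4.35%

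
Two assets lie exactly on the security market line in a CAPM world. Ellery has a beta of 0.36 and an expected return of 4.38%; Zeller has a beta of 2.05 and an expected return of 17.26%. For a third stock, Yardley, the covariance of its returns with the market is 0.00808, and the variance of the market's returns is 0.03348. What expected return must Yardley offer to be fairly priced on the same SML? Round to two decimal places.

MRP = (17.26% − 4.38%) / (2.05 − 0.36) = 7.6213%
R_f = 4.38% − 0.36 × 7.6213% = 1.6363%
β_Yardley = Cov / Var(R_m) = 0.00808 / 0.03348 = 0.2413
E(R_Yardley) = R_f + β × MRP = 1.6363% + 0.2413 × 7.6213% = 3.48%

3.48%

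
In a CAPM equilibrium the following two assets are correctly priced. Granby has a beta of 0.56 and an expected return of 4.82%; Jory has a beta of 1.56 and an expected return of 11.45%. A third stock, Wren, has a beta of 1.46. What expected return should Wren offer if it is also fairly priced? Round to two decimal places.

10.79%

MRP (SML slope) = (11.45% − 4.82%) / (1.56 − 0.56) = 6.63% / 1.00 = 6.6300%
R_f (intercept) = 4.82% − 0.56 × 6.6300% = 1.1072%
E(R_Wren) = R_f + β × MRP = 1.1072% + 1.46 × 6.6300% = 10.79%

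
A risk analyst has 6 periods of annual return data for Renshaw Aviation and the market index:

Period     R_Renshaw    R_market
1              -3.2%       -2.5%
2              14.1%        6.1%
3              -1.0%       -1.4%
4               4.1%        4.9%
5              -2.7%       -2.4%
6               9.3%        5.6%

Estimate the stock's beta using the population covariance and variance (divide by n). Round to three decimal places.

Mean R_i = (-3.2 + 14.1 − 1.0 + 4.1 − 2.7 + 9.3) / 6 = 3.4333%
Mean R_m = (-2.5 + 6.1 − 1.4 + 4.9 − 2.4 + 5.6) / 6 = 1.7167%
Σ(R_i − R̄_i)(R_m − R̄_m) = 138.6967  ⇒  Cov = 138.6967 / 6 = 23.1161
Σ(R_m − R̄_m)² = 88.8683  ⇒  Var(R_m) = 88.8683 / 6 = 14.8114
β = Cov / Var(R_m) = 23.1161 / 14.8114 = 1.5607

1.561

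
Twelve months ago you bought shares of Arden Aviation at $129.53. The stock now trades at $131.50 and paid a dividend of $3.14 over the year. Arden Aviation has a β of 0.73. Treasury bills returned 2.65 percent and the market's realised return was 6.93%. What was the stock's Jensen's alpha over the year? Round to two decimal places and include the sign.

-1.83%

Realised HPR = (P1 + D1 − P0) / P0 = (131.50 + 3.14 − 129.53) / 129.53 = 5.11 / 129.53 = 3.9450%
MRP = 6.93% − 2.65% = 4.28%
CAPM required = R_f + β·MRP = 2.65% + 0.73 × 4.28% = 5.7744%
α = realised − required = 3.9450% − 5.7744% = -1.83%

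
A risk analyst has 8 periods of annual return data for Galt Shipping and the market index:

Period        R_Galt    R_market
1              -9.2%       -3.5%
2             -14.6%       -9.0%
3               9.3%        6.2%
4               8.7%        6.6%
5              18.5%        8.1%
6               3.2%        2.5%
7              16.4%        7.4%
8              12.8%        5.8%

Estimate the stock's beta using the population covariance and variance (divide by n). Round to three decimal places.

Mean R_i = (-9.2 − 14.6 + 9.3 + 8.7 + 18.5 + 3.2 + 16.4 + 12.8) / 8 = 5.6375%
Mean R_m = (-3.5 − 9.0 + 6.2 + 6.6 + 8.1 + 2.5 + 7.4 + 5.8) / 8 = 3.0125%
Σ(R_i − R̄_i)(R_m − R̄_m) = 496.2663  ⇒  Cov = 496.2663 / 8 = 62.0333
Σ(R_m − R̄_m)² = 262.9088  ⇒  Var(R_m) = 262.9088 / 8 = 32.8636
β = Cov / Var(R_m) = 62.0333 / 32.8636 = 1.8876

1.888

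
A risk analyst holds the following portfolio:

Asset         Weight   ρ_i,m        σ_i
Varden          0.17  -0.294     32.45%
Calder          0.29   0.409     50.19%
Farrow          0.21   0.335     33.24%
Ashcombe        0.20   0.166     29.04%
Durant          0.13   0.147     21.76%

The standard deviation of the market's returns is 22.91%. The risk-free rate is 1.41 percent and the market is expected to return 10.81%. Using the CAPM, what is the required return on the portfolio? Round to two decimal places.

β_Varden = -0.294 × 32.45% / 22.91% = -0.4164
β_Calder = 0.409 × 50.19% / 22.91% = 0.8960
β_Farrow = 0.335 × 33.24% / 22.91% = 0.4860
β_Ashcombe = 0.166 × 29.04% / 22.91% = 0.2104
β_Durant = 0.147 × 21.76% / 22.91% = 0.1396
β_P = Σ w_i β_i = 0.17×-0.4164 + 0.29×0.8960 + 0.21×0.4860 + 0.20×0.2104 + 0.13×0.1396 = 0.3513
MRP = 10.81% − 1.41% = 9.40%
E(R_P) = R_f + β_P × MRP = 1.41% + 0.3513 × 9.40% = 4.71%

4.71%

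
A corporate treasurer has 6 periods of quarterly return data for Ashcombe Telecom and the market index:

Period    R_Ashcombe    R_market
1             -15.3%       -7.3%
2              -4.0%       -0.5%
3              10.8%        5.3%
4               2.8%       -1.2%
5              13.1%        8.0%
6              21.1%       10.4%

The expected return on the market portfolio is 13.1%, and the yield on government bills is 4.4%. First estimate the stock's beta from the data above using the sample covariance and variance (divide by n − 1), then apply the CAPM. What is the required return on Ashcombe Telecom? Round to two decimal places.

21.15%

Mean R_i = (-15.3 − 4.0 + 10.8 + 2.8 + 13.1 + 21.1) / 6 = 4.7500%
Mean R_m = (-7.3 − 0.5 + 5.3 − 1.2 + 8.0 + 10.4) / 6 = 2.4500%
Σ(R_i − R̄_i)(R_m − R̄_m) = 421.9850  ⇒  Cov = 421.9850 / 5 = 84.3970
Σ(R_m − R̄_m)² = 219.2150  ⇒  Var(R_m) = 219.2150 / 5 = 43.8430
β = Cov / Var(R_m) = 84.3970 / 43.8430 = 1.9250
MRP = 13.1% − 4.4% = 8.70%
E(R) = R_f + β × MRP = 4.4% + 1.9250 × 8.7% = 21.15%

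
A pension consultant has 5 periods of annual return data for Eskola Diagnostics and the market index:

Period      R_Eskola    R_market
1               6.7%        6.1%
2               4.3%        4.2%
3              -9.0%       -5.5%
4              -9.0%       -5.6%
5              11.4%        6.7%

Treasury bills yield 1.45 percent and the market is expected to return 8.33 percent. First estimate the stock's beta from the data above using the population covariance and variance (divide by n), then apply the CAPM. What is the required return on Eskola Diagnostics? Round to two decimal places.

Mean R_i = (6.7 + 4.3 − 9.0 − 9.0 + 11.4) / 5 = 0.8800%
Mean R_m = (6.1 + 4.2 − 5.5 − 5.6 + 6.7) / 5 = 1.1800%
Σ(R_i − R̄_i)(R_m − R̄_m) = 230.0180  ⇒  Cov = 230.0180 / 5 = 46.0036
Σ(R_m − R̄_m)² = 154.3880  ⇒  Var(R_m) = 154.3880 / 5 = 30.8776
β = Cov / Var(R_m) = 46.0036 / 30.8776 = 1.4899
MRP = 8.33% − 1.45% = 6.88%
E(R) = R_f + β × MRP = 1.45% + 1.4899 × 6.88% = 11.70%

11.70%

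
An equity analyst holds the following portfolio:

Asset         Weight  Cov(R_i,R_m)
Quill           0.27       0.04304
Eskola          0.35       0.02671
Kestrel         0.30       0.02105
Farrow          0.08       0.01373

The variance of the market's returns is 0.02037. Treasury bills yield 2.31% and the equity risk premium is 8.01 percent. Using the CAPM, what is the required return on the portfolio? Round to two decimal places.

β_Quill = 0.04304 / 0.02037 = 2.1129
β_Eskola = 0.02671 / 0.02037 = 1.3112
β_Kestrel = 0.02105 / 0.02037 = 1.0334
β_Farrow = 0.01373 / 0.02037 = 0.6740
β_P = Σ w_i β_i = 0.27×2.1129 + 0.35×1.3112 + 0.30×1.0334 + 0.08×0.6740 = 1.3933
E(R_P) = R_f + β_P × MRP = 2.31% + 1.3933 × 8.01% = 13.47%

13.47%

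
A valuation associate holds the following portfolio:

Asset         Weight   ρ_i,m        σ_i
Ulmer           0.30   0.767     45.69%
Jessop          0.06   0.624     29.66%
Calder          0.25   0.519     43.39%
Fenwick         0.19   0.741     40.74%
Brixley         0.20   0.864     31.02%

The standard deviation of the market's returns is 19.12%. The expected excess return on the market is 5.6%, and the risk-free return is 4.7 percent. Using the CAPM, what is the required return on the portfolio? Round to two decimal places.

β_Ulmer = 0.767 × 45.69% / 19.12% = 1.8329
β_Jessop = 0.624 × 29.66% / 19.12% = 0.9680
β_Calder = 0.519 × 43.39% / 19.12% = 1.1778
β_Fenwick = 0.741 × 40.74% / 19.12% = 1.5789
β_Brixley = 0.864 × 31.02% / 19.12% = 1.4017
β_P = Σ w_i β_i = 0.30×1.8329 + 0.06×0.9680 + 0.25×1.1778 + 0.19×1.5789 + 0.20×1.4017 = 1.4827
E(R_P) = R_f + β_P × MRP = 4.7% + 1.4827 × 5.6% = 13.00%

13.00%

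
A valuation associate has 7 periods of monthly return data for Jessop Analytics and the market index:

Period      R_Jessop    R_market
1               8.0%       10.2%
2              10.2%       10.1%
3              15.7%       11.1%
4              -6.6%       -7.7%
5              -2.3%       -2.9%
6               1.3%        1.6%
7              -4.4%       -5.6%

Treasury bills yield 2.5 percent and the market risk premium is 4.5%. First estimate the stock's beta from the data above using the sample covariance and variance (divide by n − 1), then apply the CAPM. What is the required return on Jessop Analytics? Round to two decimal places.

Mean R_i = (8.0 + 10.2 + 15.7 − 6.6 − 2.3 + 1.3 − 4.4) / 7 = 3.1286%
Mean R_m = (10.2 + 10.1 + 11.1 − 7.7 − 2.9 + 1.6 − 5.6) / 7 = 2.4000%
Σ(R_i − R̄_i)(R_m − R̄_m) = 390.5400  ⇒  Cov = 390.5400 / 6 = 65.0900
Σ(R_m − R̄_m)² = 390.5600  ⇒  Var(R_m) = 390.5600 / 6 = 65.0933
β = Cov / Var(R_m) = 65.0900 / 65.0933 = 0.9999
E(R) = R_f + β × MRP = 2.5% + 0.9999 × 4.5% = 7.00%

7.00%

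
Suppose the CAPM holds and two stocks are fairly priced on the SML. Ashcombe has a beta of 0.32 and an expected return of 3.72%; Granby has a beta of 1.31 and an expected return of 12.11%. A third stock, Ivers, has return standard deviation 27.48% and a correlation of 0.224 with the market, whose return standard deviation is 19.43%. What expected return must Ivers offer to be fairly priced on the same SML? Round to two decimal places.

MRP = (12.11% − 3.72%) / (1.31 − 0.32) = 8.4747%
R_f = 3.72% − 0.32 × 8.4747% = 1.0081%
β_Ivers = ρ·σ_i/σ_m = 0.224 × 27.48 / 19.43 = 0.3168
E(R_Ivers) = R_f + β × MRP = 1.0081% + 0.3168 × 8.4747% = 3.69%

3.69%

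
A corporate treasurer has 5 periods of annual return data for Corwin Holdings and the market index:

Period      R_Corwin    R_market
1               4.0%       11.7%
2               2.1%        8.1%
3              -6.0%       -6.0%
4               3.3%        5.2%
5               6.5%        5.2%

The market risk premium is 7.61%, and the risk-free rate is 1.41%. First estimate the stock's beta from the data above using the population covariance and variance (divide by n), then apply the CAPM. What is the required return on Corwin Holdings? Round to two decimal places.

5.87%

Mean R_i = (4.0 + 2.1 − 6.0 + 3.3 + 6.5) / 5 = 1.9800%
Mean R_m = (11.7 + 8.1 − 6.0 + 5.2 + 5.2) / 5 = 4.8400%
Σ(R_i − R̄_i)(R_m − R̄_m) = 102.8540  ⇒  Cov = 102.8540 / 5 = 20.5708
Σ(R_m − R̄_m)² = 175.4520  ⇒  Var(R_m) = 175.4520 / 5 = 35.0904
β = Cov / Var(R_m) = 20.5708 / 35.0904 = 0.5862
E(R) = R_f + β × MRP = 1.41% + 0.5862 × 7.61% = 5.87%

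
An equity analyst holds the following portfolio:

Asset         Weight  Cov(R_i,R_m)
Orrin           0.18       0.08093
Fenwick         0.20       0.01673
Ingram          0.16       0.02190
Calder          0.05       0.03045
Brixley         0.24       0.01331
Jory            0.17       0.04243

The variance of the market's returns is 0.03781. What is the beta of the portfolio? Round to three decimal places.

0.882

β_Orrin = 0.08093 / 0.03781 = 2.1404
β_Fenwick = 0.01673 / 0.03781 = 0.4425
β_Ingram = 0.02190 / 0.03781 = 0.5792
β_Calder = 0.03045 / 0.03781 = 0.8053
β_Brixley = 0.01331 / 0.03781 = 0.3520
β_Jory = 0.04243 / 0.03781 = 1.1222
β_P = Σ w_i β_i = 0.18×2.1404 + 0.20×0.4425 + 0.16×0.5792 + 0.05×0.8053 + 0.24×0.3520 + 0.17×1.1222 = 0.8820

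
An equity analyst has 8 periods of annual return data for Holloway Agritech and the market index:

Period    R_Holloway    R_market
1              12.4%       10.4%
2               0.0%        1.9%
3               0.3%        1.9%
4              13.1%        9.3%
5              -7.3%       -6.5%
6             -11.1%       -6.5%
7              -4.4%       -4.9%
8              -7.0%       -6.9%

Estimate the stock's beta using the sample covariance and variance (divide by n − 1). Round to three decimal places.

1.230

Mean R_i = (12.4 + 0.0 + 0.3 + 13.1 − 7.3 − 11.1 − 4.4 − 7.0) / 8 = -0.5000%
Mean R_m = (10.4 + 1.9 + 1.9 + 9.3 − 6.5 − 6.5 − 4.9 − 6.9) / 8 = -0.1625%
Σ(R_i − R̄_i)(R_m − R̄_m) = 440.1700  ⇒  Cov = 440.1700 / 7 = 62.8814
Σ(R_m − R̄_m)² = 357.7788  ⇒  Var(R_m) = 357.7788 / 7 = 51.1113
β = Cov / Var(R_m) = 62.8814 / 51.1113 = 1.2303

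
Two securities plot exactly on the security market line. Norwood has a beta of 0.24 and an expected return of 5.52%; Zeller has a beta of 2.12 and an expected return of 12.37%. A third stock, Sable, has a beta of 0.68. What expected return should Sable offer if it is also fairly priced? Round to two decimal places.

MRP (SML slope) = (12.37% − 5.52%) / (2.12 − 0.24) = 6.85% / 1.88 = 3.6436%
R_f (intercept) = 5.52% − 0.24 × 3.6436% = 4.6455%
E(R_Sable) = R_f + β × MRP = 4.6455% + 0.68 × 3.6436% = 7.12%

7.12%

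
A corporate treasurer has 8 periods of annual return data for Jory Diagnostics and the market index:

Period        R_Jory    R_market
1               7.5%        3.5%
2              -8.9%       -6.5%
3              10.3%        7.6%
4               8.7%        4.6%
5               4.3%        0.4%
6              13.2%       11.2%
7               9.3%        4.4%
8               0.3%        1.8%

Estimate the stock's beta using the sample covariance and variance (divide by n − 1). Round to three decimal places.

1.273

Mean R_i = (7.5 − 8.9 + 10.3 + 8.7 + 4.3 + 13.2 + 9.3 + 0.3) / 8 = 5.5875%
Mean R_m = (3.5 − 6.5 + 7.6 + 4.6 + 0.4 + 11.2 + 4.4 + 1.8) / 8 = 3.3750%
Σ(R_i − R̄_i)(R_m − R̄_m) = 242.5575  ⇒  Cov = 242.5575 / 7 = 34.6511
Σ(R_m − R̄_m)² = 190.4950  ⇒  Var(R_m) = 190.4950 / 7 = 27.2136
β = Cov / Var(R_m) = 34.6511 / 27.2136 = 1.2733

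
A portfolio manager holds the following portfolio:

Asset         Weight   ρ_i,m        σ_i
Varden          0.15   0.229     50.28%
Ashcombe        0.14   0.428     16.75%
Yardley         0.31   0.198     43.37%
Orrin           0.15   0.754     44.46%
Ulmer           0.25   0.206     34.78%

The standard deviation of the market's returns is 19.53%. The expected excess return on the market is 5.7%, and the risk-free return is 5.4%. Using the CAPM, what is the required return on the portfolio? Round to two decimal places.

β_Varden = 0.229 × 50.28% / 19.53% = 0.5896
β_Ashcombe = 0.428 × 16.75% / 19.53% = 0.3671
β_Yardley = 0.198 × 43.37% / 19.53% = 0.4397
β_Orrin = 0.754 × 44.46% / 19.53% = 1.7165
β_Ulmer = 0.206 × 34.78% / 19.53% = 0.3669
β_P = Σ w_i β_i = 0.15×0.5896 + 0.14×0.3671 + 0.31×0.4397 + 0.15×1.7165 + 0.25×0.3669 = 0.6253
E(R_P) = R_f + β_P × MRP = 5.4% + 0.6253 × 5.7% = 8.96%

8.96%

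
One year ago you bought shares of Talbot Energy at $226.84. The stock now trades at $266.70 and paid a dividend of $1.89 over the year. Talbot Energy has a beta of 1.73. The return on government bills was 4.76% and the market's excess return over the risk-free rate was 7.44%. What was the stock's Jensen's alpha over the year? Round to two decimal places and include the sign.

+0.77%

Realised HPR = (P1 + D1 − P0) / P0 = (266.70 + 1.89 − 226.84) / 226.84 = 41.75 / 226.84 = 18.4050%
CAPM required = R_f + β·MRP = 4.76% + 1.73 × 7.44% = 17.6312%
α = realised − required = 18.4050% − 17.6312% = +0.77%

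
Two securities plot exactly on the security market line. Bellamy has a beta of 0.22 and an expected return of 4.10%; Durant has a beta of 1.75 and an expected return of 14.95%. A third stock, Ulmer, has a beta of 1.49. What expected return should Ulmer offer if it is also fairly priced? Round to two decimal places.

MRP (SML slope) = (14.95% − 4.10%) / (1.75 − 0.22) = 10.85% / 1.53 = 7.0915%
R_f (intercept) = 4.10% − 0.22 × 7.0915% = 2.5399%
E(R_Ulmer) = R_f + β × MRP = 2.5399% + 1.49 × 7.0915% = 13.11%

13.11%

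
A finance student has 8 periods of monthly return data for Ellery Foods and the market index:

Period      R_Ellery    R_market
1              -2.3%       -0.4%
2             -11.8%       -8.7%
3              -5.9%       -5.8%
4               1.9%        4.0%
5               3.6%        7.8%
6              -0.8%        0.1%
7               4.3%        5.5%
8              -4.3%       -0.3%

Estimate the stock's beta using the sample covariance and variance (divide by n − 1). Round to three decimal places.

0.937

Mean R_i = (-2.3 − 11.8 − 5.9 + 1.9 + 3.6 − 0.8 + 4.3 − 4.3) / 8 = -1.9125%
Mean R_m = (-0.4 − 8.7 − 5.8 + 4.0 + 7.8 + 0.1 + 5.5 − 0.3) / 8 = 0.2750%
Σ(R_i − R̄_i)(R_m − R̄_m) = 202.5475  ⇒  Cov = 202.5475 / 7 = 28.9354
Σ(R_m − R̄_m)² = 216.0750  ⇒  Var(R_m) = 216.0750 / 7 = 30.8679
β = Cov / Var(R_m) = 28.9354 / 30.8679 = 0.9374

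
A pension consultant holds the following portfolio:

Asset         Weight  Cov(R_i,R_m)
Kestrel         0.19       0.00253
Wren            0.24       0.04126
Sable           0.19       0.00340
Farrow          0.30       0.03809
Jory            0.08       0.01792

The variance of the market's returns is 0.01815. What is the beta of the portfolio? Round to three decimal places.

1.316

β_Kestrel = 0.00253 / 0.01815 = 0.1394
β_Wren = 0.04126 / 0.01815 = 2.2733
β_Sable = 0.00340 / 0.01815 = 0.1873
β_Farrow = 0.03809 / 0.01815 = 2.0986
β_Jory = 0.01792 / 0.01815 = 0.9873
β_P = Σ w_i β_i = 0.19×0.1394 + 0.24×2.2733 + 0.19×0.1873 + 0.30×2.0986 + 0.08×0.9873 = 1.3162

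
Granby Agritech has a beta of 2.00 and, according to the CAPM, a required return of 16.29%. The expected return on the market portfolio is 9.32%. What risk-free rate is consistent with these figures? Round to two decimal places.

E(R) = R_f + β(E(R_m) − R_f) = R_f(1 − β) + β·E(R_m)
16.29% = R_f × (1 − 2.00) + 2.00 × 9.32%
16.29% = R_f × -1.00 + 18.6400%
R_f = (16.29% − 18.6400%) / -1.00 = 2.35%

2.35%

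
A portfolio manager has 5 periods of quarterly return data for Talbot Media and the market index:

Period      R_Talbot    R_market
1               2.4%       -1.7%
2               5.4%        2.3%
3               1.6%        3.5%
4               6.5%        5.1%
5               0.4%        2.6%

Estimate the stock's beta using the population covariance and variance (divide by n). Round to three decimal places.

0.381

Mean R_i = (2.4 + 5.4 + 1.6 + 6.5 + 0.4) / 5 = 3.2600%
Mean R_m = (-1.7 + 2.3 + 3.5 + 5.1 + 2.6) / 5 = 2.3600%
Σ(R_i − R̄_i)(R_m − R̄_m) = 9.6620  ⇒  Cov = 9.6620 / 5 = 1.9324
Σ(R_m − R̄_m)² = 25.3520  ⇒  Var(R_m) = 25.3520 / 5 = 5.0704
β = Cov / Var(R_m) = 1.9324 / 5.0704 = 0.3811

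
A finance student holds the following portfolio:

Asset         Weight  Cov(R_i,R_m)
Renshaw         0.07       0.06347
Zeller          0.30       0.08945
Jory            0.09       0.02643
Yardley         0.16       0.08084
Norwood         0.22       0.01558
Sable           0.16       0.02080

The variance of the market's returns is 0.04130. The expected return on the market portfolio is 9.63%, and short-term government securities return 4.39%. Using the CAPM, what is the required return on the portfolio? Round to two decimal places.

11.16%

β_Renshaw = 0.06347 / 0.04130 = 1.5368
β_Zeller = 0.08945 / 0.04130 = 2.1659
β_Jory = 0.02643 / 0.04130 = 0.6400
β_Yardley = 0.08084 / 0.04130 = 1.9574
β_Norwood = 0.01558 / 0.04130 = 0.3772
β_Sable = 0.02080 / 0.04130 = 0.5036
β_P = Σ w_i β_i = 0.07×1.5368 + 0.30×2.1659 + 0.09×0.6400 + 0.16×1.9574 + 0.22×0.3772 + 0.16×0.5036 = 1.2917
MRP = 9.63% − 4.39% = 5.24%
E(R_P) = R_f + β_P × MRP = 4.39% + 1.2917 × 5.24% = 11.16%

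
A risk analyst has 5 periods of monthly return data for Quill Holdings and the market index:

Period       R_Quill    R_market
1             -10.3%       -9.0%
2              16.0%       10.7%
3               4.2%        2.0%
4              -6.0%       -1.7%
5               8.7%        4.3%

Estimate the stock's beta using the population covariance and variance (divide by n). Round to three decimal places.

1.428

Mean R_i = (-10.3 + 16.0 + 4.2 − 6.0 + 8.7) / 5 = 2.5200%
Mean R_m = (-9.0 + 10.7 + 2.0 − 1.7 + 4.3) / 5 = 1.2600%
Σ(R_i − R̄_i)(R_m − R̄_m) = 304.0340  ⇒  Cov = 304.0340 / 5 = 60.8068
Σ(R_m − R̄_m)² = 212.9320  ⇒  Var(R_m) = 212.9320 / 5 = 42.5864
β = Cov / Var(R_m) = 60.8068 / 42.5864 = 1.4278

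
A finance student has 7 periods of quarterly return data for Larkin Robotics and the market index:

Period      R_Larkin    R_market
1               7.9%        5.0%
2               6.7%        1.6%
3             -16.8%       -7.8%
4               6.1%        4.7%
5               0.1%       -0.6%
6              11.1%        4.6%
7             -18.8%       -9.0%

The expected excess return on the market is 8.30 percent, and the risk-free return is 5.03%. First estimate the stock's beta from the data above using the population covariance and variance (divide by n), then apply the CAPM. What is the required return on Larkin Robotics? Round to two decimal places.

21.78%

Mean R_i = (7.9 + 6.7 − 16.8 + 6.1 + 0.1 + 11.1 − 18.8) / 7 = -0.5286%
Mean R_m = (5.0 + 1.6 − 7.8 + 4.7 − 0.6 + 4.6 − 9.0) / 7 = -0.2143%
Σ(R_i − R̄_i)(R_m − R̄_m) = 429.3371  ⇒  Cov = 429.3371 / 7 = 61.3339
Σ(R_m − R̄_m)² = 212.6886  ⇒  Var(R_m) = 212.6886 / 7 = 30.3841
β = Cov / Var(R_m) = 61.3339 / 30.3841 = 2.0186
E(R) = R_f + β × MRP = 5.03% + 2.0186 × 8.30% = 21.78%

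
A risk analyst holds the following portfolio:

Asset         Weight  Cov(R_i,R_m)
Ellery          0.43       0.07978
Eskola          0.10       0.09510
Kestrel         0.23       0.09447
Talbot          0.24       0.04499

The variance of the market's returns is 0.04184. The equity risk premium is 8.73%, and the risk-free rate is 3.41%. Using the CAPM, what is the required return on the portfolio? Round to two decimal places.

19.34%

β_Ellery = 0.07978 / 0.04184 = 1.9068
β_Eskola = 0.09510 / 0.04184 = 2.2729
β_Kestrel = 0.09447 / 0.04184 = 2.2579
β_Talbot = 0.04499 / 0.04184 = 1.0753
β_P = Σ w_i β_i = 0.43×1.9068 + 0.10×2.2729 + 0.23×2.2579 + 0.24×1.0753 = 1.8246
E(R_P) = R_f + β_P × MRP = 3.41% + 1.8246 × 8.73% = 19.34%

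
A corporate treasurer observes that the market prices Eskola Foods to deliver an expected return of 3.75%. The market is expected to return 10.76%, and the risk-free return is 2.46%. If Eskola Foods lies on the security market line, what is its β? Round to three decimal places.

MRP = 10.76% − 2.46% = 8.30%
β = (E(R) − R_f) / MRP = (3.75% − 2.46%) / 8.30% = 1.29% / 8.30% = 0.155

0.155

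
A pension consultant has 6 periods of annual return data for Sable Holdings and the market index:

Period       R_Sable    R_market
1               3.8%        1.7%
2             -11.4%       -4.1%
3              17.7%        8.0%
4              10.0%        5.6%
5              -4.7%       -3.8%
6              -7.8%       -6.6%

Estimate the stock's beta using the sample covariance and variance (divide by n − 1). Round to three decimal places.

1.845

Mean R_i = (3.8 − 11.4 + 17.7 + 10.0 − 4.7 − 7.8) / 6 = 1.2667%
Mean R_m = (1.7 − 4.1 + 8.0 + 5.6 − 3.8 − 6.6) / 6 = 0.1333%
Σ(R_i − R̄_i)(R_m − R̄_m) = 319.1267  ⇒  Cov = 319.1267 / 5 = 63.8253
Σ(R_m − R̄_m)² = 172.9533  ⇒  Var(R_m) = 172.9533 / 5 = 34.5907
β = Cov / Var(R_m) = 63.8253 / 34.5907 = 1.8452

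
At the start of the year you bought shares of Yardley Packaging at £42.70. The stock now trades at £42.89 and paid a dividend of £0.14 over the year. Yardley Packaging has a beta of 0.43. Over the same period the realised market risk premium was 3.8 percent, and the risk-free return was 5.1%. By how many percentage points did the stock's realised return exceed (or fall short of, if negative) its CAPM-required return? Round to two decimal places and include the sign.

Realised HPR = (P1 + D1 − P0) / P0 = (42.89 + 0.14 − 42.70) / 42.70 = 0.33 / 42.70 = 0.7728%
CAPM required = R_f + β·MRP = 5.1% + 0.43 × 3.8% = 6.7340%
α = realised − required = 0.7728% − 6.7340% = -5.96%

-5.96%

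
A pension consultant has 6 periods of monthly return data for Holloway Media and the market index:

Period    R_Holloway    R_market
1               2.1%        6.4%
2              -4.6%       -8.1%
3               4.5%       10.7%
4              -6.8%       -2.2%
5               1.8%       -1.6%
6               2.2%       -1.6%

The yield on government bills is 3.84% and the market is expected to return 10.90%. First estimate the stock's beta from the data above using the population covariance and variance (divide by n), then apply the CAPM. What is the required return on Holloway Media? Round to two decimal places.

7.17%

Mean R_i = (2.1 − 4.6 + 4.5 − 6.8 + 1.8 + 2.2) / 6 = -0.1333%
Mean R_m = (6.4 − 8.1 + 10.7 − 2.2 − 1.6 − 1.6) / 6 = 0.6000%
Σ(R_i − R̄_i)(R_m − R̄_m) = 107.8900  ⇒  Cov = 107.8900 / 6 = 17.9817
Σ(R_m − R̄_m)² = 228.8600  ⇒  Var(R_m) = 228.8600 / 6 = 38.1433
β = Cov / Var(R_m) = 17.9817 / 38.1433 = 0.4714
MRP = 10.90% − 3.84% = 7.06%
E(R) = R_f + β × MRP = 3.84% + 0.4714 × 7.06% = 7.17%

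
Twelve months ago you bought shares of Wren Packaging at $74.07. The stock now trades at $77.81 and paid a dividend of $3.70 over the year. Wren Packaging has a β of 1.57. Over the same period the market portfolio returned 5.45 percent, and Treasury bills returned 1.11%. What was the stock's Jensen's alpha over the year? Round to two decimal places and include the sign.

Realised HPR = (P1 + D1 − P0) / P0 = (77.81 + 3.70 − 74.07) / 74.07 = 7.44 / 74.07 = 10.0446%
MRP = 5.45% − 1.11% = 4.34%
CAPM required = R_f + β·MRP = 1.11% + 1.57 × 4.34% = 7.9238%
α = realised − required = 10.0446% − 7.9238% = +2.12%

+2.12%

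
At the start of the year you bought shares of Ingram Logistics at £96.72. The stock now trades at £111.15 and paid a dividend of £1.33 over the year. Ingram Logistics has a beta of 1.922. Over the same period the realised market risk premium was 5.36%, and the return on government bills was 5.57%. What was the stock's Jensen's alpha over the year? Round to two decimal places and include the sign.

+0.42%

Realised HPR = (P1 + D1 − P0) / P0 = (111.15 + 1.33 − 96.72) / 96.72 = 15.76 / 96.72 = 16.2945%
CAPM required = R_f + β·MRP = 5.57% + 1.922 × 5.36% = 15.87192%
α = realised − required = 16.2945% − 15.87192% = +0.42%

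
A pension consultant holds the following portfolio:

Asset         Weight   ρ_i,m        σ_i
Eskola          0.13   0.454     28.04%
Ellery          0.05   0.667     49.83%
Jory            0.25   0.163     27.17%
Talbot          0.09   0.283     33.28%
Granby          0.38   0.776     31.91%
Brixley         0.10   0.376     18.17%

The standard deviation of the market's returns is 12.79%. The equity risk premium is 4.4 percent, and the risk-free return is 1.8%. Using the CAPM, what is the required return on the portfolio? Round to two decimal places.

β_Eskola = 0.454 × 28.04% / 12.79% = 0.9953
β_Ellery = 0.667 × 49.83% / 12.79% = 2.5986
β_Jory = 0.163 × 27.17% / 12.79% = 0.3463
β_Talbot = 0.283 × 33.28% / 12.79% = 0.7364
β_Granby = 0.776 × 31.91% / 12.79% = 1.9361
β_Brixley = 0.376 × 18.17% / 12.79% = 0.5342
β_P = Σ w_i β_i = 0.13×0.9953 + 0.05×2.5986 + 0.25×0.3463 + 0.09×0.7364 + 0.38×1.9361 + 0.10×0.5342 = 1.2013
E(R_P) = R_f + β_P × MRP = 1.8% + 1.2013 × 4.4% = 7.09%

7.09%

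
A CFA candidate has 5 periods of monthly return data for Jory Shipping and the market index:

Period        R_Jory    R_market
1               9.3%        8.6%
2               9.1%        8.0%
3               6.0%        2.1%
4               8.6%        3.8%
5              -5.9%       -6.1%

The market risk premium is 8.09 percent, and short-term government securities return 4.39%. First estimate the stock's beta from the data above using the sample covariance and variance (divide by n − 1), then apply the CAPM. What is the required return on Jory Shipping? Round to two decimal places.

12.76%

Mean R_i = (9.3 + 9.1 + 6.0 + 8.6 − 5.9) / 5 = 5.4200%
Mean R_m = (8.6 + 8.0 + 2.1 + 3.8 − 6.1) / 5 = 3.2800%
Σ(R_i − R̄_i)(R_m − R̄_m) = 145.1620  ⇒  Cov = 145.1620 / 4 = 36.2905
Σ(R_m − R̄_m)² = 140.2280  ⇒  Var(R_m) = 140.2280 / 4 = 35.0570
β = Cov / Var(R_m) = 36.2905 / 35.0570 = 1.0352
E(R) = R_f + β × MRP = 4.39% + 1.0352 × 8.09% = 12.76%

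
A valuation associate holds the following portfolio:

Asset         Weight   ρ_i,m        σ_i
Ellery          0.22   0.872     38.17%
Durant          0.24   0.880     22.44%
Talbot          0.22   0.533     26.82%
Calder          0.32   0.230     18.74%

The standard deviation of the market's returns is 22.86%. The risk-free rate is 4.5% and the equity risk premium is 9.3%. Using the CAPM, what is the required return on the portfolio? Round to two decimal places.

β_Ellery = 0.872 × 38.17% / 22.86% = 1.4560
β_Durant = 0.880 × 22.44% / 22.86% = 0.8638
β_Talbot = 0.533 × 26.82% / 22.86% = 0.6253
β_Calder = 0.230 × 18.74% / 22.86% = 0.1885
β_P = Σ w_i β_i = 0.22×1.4560 + 0.24×0.8638 + 0.22×0.6253 + 0.32×0.1885 = 0.7255
E(R_P) = R_f + β_P × MRP = 4.5% + 0.7255 × 9.3% = 11.25%

11.25%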